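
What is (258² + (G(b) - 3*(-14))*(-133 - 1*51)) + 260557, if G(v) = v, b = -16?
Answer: 322337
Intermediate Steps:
(258² + (G(b) - 3*(-14))*(-133 - 1*51)) + 260557 = (258² + (-16 - 3*(-14))*(-133 - 1*51)) + 260557 = (66564 + (-16 + 42)*(-133 - 51)) + 260557 = (66564 + 26*(-184)) + 260557 = (66564 - 4784) + 260557 = 61780 + 260557 = 322337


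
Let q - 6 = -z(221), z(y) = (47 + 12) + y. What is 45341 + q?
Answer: 45067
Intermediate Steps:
z(y) = 59 + y
q = -274 (q = 6 - (59 + 221) = 6 - 1*280 = 6 - 280 = -274)
45341 + q = 45341 - 274 = 45067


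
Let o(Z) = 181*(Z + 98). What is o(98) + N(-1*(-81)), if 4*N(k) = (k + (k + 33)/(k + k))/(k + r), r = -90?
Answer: 17240233/486 ≈ 35474.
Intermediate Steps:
N(k) = (k + (33 + k)/(2*k))/(4*(-90 + k)) (N(k) = ((k + (k + 33)/(k + k))/(k - 90))/4 = ((k + (33 + k)/((2*k)))/(-90 + k))/4 = ((k + (33 + k)*(1/(2*k)))/(-90 + k))/4 = ((k + (33 + k)/(2*k))/(-90 + k))/4 = (k + (33 + k)/(2*k))/(4*(-90 + k)))
o(Z) = 17738 + 181*Z (o(Z) = 181*(98 + Z) = 17738 + 181*Z)
o(98) + N(-1*(-81)) = (17738 + 181*98) + (33 - 1*(-81) + 2*(-1*(-81))²)/(8*((-1*(-81)))*(-90 - 1*(-81))) = (17738 + 17738) + (⅛)*(33 + 81 + 2*81²)/(81*(-90 + 81)) = 35476 + (⅛)*(1/81)*(33 + 81 + 2*6561)/(-9) = 35476 + (⅛)*(1/81)*(-⅑)*(33 + 81 + 13122) = 35476 + (⅛)*(1/81)*(-⅑)*13236 = 35476 - 1103/486 = 17240233/486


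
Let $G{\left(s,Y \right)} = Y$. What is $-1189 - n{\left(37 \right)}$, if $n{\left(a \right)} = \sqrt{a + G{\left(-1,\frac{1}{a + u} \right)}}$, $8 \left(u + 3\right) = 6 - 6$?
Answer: $-1189 - \frac{\sqrt{42806}}{34} \approx -1195.1$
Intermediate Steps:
$u = -3$ ($u = -3 + \frac{6 - 6}{8} = -3 + \frac{1}{8} \cdot 0 = -3 + 0 = -3$)
$n{\left(a \right)} = \sqrt{a + \frac{1}{-3 + a}}$ ($n{\left(a \right)} = \sqrt{a + \frac{1}{a - 3}} = \sqrt{a + \frac{1}{-3 + a}}$)
$-1189 - n{\left(37 \right)} = -1189 - \sqrt{\frac{1 + 37 \left(-3 + 37\right)}{-3 + 37}} = -1189 - \sqrt{\frac{1 + 37 \cdot 34}{34}} = -1189 - \sqrt{\frac{1 + 1258}{34}} = -1189 - \sqrt{\frac{1}{34} \cdot 1259} = -1189 - \sqrt{\frac{1259}{34}} = -1189 - \frac{\sqrt{42806}}{34}$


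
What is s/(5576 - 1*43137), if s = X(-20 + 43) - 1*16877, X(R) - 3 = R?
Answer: 16851/37561 ≈ 0.44863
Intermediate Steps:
X(R) = 3 + R
s = -16851 (s = (3 + (-20 + 43)) - 1*16877 = (3 + 23) - 16877 = 26 - 16877 = -16851)
s/(5576 - 1*43137) = -16851/(5576 - 1*43137) = -16851/(5576 - 43137) = -16851/(-37561) = -16851*(-1/37561) = 16851/37561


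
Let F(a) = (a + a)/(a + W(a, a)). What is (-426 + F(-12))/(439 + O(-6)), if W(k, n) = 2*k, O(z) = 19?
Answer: -638/687 ≈ -0.92868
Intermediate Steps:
F(a) = ⅔ (F(a) = (a + a)/(a + 2*a) = (2*a)/((3*a)) = (2*a)*(1/(3*a)) = ⅔)
(-426 + F(-12))/(439 + O(-6)) = (-426 + ⅔)/(439 + 19) = -1276/3/458 = -1276/3*1/458 = -638/687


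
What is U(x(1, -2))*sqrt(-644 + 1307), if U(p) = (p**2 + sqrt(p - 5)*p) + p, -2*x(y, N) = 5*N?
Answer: 30*sqrt(663) ≈ 772.46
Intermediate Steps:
x(y, N) = -5*N/2
U(p) = p + p**2 + p*sqrt(-5 + p) (U(p) = (p**2 + sqrt(-5 + p)*p) + p = (p**2 + p*sqrt(-5 + p)) + p = p + p**2 + p*sqrt(-5 + p))
U(x(1, -2))*sqrt(-644 + 1307) = ((-5/2*(-2))*(1 - 5/2*(-2) + sqrt(-5 - 5/2*(-2))))*sqrt(-644 + 1307) = (5*(1 + 5 + sqrt(-5 + 5)))*sqrt(663) = (5*(1 + 5 + sqrt(0)))*sqrt(663) = (5*(1 + 5 + 0))*sqrt(663) = (5*6)*sqrt(663) = 30*sqrt(663)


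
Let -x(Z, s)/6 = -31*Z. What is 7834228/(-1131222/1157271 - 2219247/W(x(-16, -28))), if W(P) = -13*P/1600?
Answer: -16025126856713/187741048822 ≈ -85.358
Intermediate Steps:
x(Z, s) = 186*Z (x(Z, s) = -(-186)*Z = 186*Z)
W(P) = -13*P/1600
7834228/(-1131222/1157271 - 2219247/W(x(-16, -28))) = 7834228/(-1131222/1157271 - 2219247/((-1209*(-16)/800))) = 7834228/(-1131222*1/1157271 - 2219247/((-13/1600*(-2976)))) = 7834228/(-19846/20303 - 2219247/1209/50) = 7834228/(-19846/20303 - 2219247*50/1209) = 7834228/(-19846/20303 - 36987450/403) = 7834228/(-750964195288/8182109) = 7834228*(-8182109/750964195288) = -16025126856713/187741048822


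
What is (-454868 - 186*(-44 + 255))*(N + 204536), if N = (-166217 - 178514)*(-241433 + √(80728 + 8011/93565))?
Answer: -41124932344568726 + 170336413334*√706726697465015/93565 ≈ -4.1077e+16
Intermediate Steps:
N = 83229439523 - 344731*√706726697465015/93565 (N = -344731*(-241433 + √(80728 + 8011*(1/93565))) = -344731*(-241433 + √(80728 + 8011/93565)) = -344731*(-241433 + √(7553323331/93565)) = -344731*(-241433 + √706726697465015/93565) = 83229439523 - 344731*√706726697465015/93565 ≈ 8.3131e+10)
(-454868 - 186*(-44 + 255))*(N + 204536) = (-454868 - 186*(-44 + 255))*((83229439523 - 344731*√706726697465015/93565) + 204536) = (-454868 - 186*211)*(83229644059 - 344731*√706726697465015/93565) = (-454868 - 39246)*(83229644059 - 344731*√706726697465015/93565) = -494114*(83229644059 - 344731*√706726697465015/93565) = -41124932344568726 + 170336413334*√706726697465015/93565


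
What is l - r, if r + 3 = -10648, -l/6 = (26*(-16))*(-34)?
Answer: -74213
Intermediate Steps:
l = -84864 (l = -6*26*(-16)*(-34) = -(-2496)*(-34) = -6*14144 = -84864)
r = -10651 (r = -3 - 10648 = -10651)
l - r = -84864 - 1*(-10651) = -84864 + 10651 = -74213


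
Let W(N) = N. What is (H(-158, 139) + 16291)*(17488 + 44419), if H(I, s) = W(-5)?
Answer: 1008217402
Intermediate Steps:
H(I, s) = -5
(H(-158, 139) + 16291)*(17488 + 44419) = (-5 + 16291)*(17488 + 44419) = 16286*61907 = 1008217402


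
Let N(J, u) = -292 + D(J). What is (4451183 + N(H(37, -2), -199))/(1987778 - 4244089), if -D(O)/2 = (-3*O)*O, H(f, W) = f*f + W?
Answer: -15663025/2256311 ≈ -6.9419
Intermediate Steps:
H(f, W) = W + f**2 (H(f, W) = f**2 + W = W + f**2)
D(O) = 6*O**2 (D(O) = -2*(-3*O)*O = -(-6)*O**2 = 6*O**2)
N(J, u) = -292 + 6*J**2
(4451183 + N(H(37, -2), -199))/(1987778 - 4244089) = (4451183 + (-292 + 6*(-2 + 37**2)**2))/(1987778 - 4244089) = (4451183 + (-292 + 6*(-2 + 1369)**2))/(-2256311) = (4451183 + (-292 + 6*1367**2))*(-1/2256311) = (4451183 + (-292 + 6*1868689))*(-1/2256311) = (4451183 + (-292 + 11212134))*(-1/2256311) = (4451183 + 11211842)*(-1/2256311) = 15663025*(-1/2256311) = -15663025/2256311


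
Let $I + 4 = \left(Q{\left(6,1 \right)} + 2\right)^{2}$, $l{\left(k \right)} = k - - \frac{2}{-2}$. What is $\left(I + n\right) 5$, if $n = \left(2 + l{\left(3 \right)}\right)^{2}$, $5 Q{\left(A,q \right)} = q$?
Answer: $\frac{421}{5} \approx 84.2$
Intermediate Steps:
$Q{\left(A,q \right)} = \frac{q}{5}$
$l{\left(k \right)} = -1 + k$ ($l{\left(k \right)} = k - \left(-2\right) \left(- \frac{1}{2}\right) = k - 1 = -1 + k$)
$n = 16$ ($n = \left(2 + \left(-1 + 3\right)\right)^{2} = \left(2 + 2\right)^{2} = 4^{2} = 16$)
$I = \frac{21}{25}$ ($I = -4 + \left(\frac{1}{5} \cdot 1 + 2\right)^{2} = -4 + \left(\frac{1}{5} + 2\right)^{2} = -4 + \left(\frac{11}{5}\right)^{2} = -4 + \frac{121}{25} = \frac{21}{25} \approx 0.84$)
$\left(I + n\right) 5 = \left(\frac{21}{25} + 16\right) 5 = \frac{421}{25} \cdot 5 = \frac{421}{5}$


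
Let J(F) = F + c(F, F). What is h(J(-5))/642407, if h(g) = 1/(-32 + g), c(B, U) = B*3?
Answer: -1/33405164 ≈ -2.9936e-8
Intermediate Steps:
c(B, U) = 3*B
J(F) = 4*F (J(F) = F + 3*F = 4*F)
h(J(-5))/642407 = 1/((-32 + 4*(-5))*642407) = (1/642407)/(-32 - 20) = (1/642407)/(-52) = -1/52*1/642407 = -1/33405164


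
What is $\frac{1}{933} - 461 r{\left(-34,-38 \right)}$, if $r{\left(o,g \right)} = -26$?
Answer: $\frac{11182939}{933} \approx 11986.0$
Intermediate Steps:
$\frac{1}{933} - 461 r{\left(-34,-38 \right)} = \frac{1}{933} - -11986 = \frac{1}{933} + 11986 = \frac{11182939}{933}$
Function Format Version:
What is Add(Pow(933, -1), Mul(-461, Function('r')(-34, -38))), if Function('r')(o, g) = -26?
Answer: Rational(11182939, 933) ≈ 11986.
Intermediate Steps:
Add(Pow(933, -1), Mul(-461, Function('r')(-34, -38))) = Add(Pow(933, -1), Mul(-461, -26)) = Add(Rational(1, 933), 11986) = Rational(11182939, 933)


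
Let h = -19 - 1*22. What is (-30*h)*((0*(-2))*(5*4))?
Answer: 0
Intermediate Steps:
h = -41 (h = -19 - 22 = -41)
(-30*h)*((0*(-2))*(5*4)) = (-30*(-41))*((0*(-2))*(5*4)) = 1230*(0*20) = 1230*0 = 0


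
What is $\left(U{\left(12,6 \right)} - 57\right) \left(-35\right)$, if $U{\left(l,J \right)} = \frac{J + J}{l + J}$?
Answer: $\frac{5915}{3} \approx 1971.7$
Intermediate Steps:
$U{\left(l,J \right)} = \frac{2 J}{J + l}$
$\left(U{\left(12,6 \right)} - 57\right) \left(-35\right) = \left(2 \cdot 6 \frac{1}{6 + 12} - 57\right) \left(-35\right) = \left(2 \cdot 6 \cdot \frac{1}{18} - 57\right) \left(-35\right) = \left(\frac{2}{3} - 57\right) \left(-35\right) = \left(- \frac{169}{3}\right) \left(-35\right) = \frac{5915}{3}$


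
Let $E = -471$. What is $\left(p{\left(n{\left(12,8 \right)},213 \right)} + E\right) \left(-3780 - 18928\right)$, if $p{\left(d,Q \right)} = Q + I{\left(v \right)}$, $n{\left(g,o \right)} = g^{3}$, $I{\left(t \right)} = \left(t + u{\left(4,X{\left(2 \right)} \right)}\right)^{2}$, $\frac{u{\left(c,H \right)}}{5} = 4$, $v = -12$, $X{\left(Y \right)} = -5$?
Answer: $4405352$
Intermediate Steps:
$u{\left(c,H \right)} = 20$ ($u{\left(c,H \right)} = 5 \cdot 4 = 20$)
$I{\left(t \right)} = \left(20 + t\right)^{2}$ ($I{\left(t \right)} = \left(t + 20\right)^{2} = \left(20 + t\right)^{2}$)
$p{\left(d,Q \right)} = 64 + Q$ ($p{\left(d,Q \right)} = Q + \left(20 - 12\right)^{2} = Q + 8^{2} = Q + 64 = 64 + Q$)
$\left(p{\left(n{\left(12,8 \right)},213 \right)} + E\right) \left(-3780 - 18928\right) = \left(\left(64 + 213\right) - 471\right) \left(-3780 - 18928\right) = \left(277 - 471\right) \left(-22708\right) = \left(-194\right) \left(-22708\right) = 4405352$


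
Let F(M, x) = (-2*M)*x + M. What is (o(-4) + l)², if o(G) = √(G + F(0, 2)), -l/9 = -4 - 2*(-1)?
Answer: 320 + 72*I ≈ 320.0 + 72.0*I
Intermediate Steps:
l = 18 (l = -9*(-4 - 2*(-1)) = -9*(-4 + 2) = -9*(-2) = 18)
F(M, x) = M - 2*M*x (F(M, x) = -2*M*x + M = M - 2*M*x)
o(G) = √G (o(G) = √(G + 0*(1 - 2*2)) = √(G + 0*(1 - 4)) = √(G + 0*(-3)) = √(G + 0) = √G)
(o(-4) + l)² = (√(-4) + 18)² = (2*I + 18)² = (18 + 2*I)²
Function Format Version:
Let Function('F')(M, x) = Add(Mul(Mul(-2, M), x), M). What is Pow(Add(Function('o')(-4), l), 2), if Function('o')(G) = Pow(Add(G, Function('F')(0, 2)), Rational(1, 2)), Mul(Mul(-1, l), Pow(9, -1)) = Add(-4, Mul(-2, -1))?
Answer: Add(320, Mul(72, I)) ≈ Add(320.00, Mul(72.000, I))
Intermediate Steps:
l = 18 (l = Mul(-9, Add(-4, Mul(-2, -1))) = Mul(-9, Add(-4, 2)) = Mul(-9, -2) = 18)
Function('F')(M, x) = Add(M, Mul(-2, M, x)) (Function('F')(M, x) = Add(Mul(-2, M, x), M) = Add(M, Mul(-2, M, x)))
Function('o')(G) = Pow(G, Rational(1, 2)) (Function('o')(G) = Pow(Add(G, Mul(0, Add(1, Mul(-2, 2)))), Rational(1, 2)) = Pow(Add(G, Mul(0, Add(1, -4))), Rational(1, 2)) = Pow(Add(G, Mul(0, -3)), Rational(1, 2)) = Pow(Add(G, 0), Rational(1, 2)) = Pow(G, Rational(1, 2)))
Pow(Add(Function('o')(-4), l), 2) = Pow(Add(Pow(-4, Rational(1, 2)), 18), 2) = Pow(Add(Mul(2, I), 18), 2) = Pow(Add(18, Mul(2, I)), 2)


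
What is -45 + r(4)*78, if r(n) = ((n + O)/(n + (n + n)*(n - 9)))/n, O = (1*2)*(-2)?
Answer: -45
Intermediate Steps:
O = -4 (O = 2*(-2) = -4)
r(n) = (-4 + n)/(n*(n + 2*n*(-9 + n))) (r(n) = ((n - 4)/(n + (n + n)*(n - 9)))/n = ((-4 + n)/(n + (2*n)*(-9 + n)))/n = ((-4 + n)/(n + 2*n*(-9 + n)))/n = (-4 + n)/(n*(n + 2*n*(-9 + n))))
-45 + r(4)*78 = -45 + ((-4 + 4)/(4**2*(-17 + 2*4)))*78 = -45 + ((1/16)*0/(-17 + 8))*78 = -45 + ((1/16)*0/(-9))*78 = -45 + ((1/16)*(-1/9)*0)*78 = -45 + 0*78 = -45 + 0 = -45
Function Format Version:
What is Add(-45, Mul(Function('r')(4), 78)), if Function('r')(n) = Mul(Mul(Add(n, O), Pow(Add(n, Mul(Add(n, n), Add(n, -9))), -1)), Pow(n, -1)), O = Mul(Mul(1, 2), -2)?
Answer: -45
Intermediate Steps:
O = -4 (O = Mul(2, -2) = -4)
Function('r')(n) = Mul(Pow(n, -1), Pow(Add(n, Mul(2, n, Add(-9, n))), -1), Add(-4, n)) (Function('r')(n) = Mul(Mul(Add(n, -4), Pow(Add(n, Mul(Add(n, n), Add(n, -9))), -1)), Pow(n, -1)) = Mul(Mul(Add(-4, n), Pow(Add(n, Mul(Mul(2, n), Add(-9, n))), -1)), Pow(n, -1)) = Mul(Mul(Add(-4, n), Pow(Add(n, Mul(2, n, Add(-9, n))), -1)), Pow(n, -1)) = Mul(Mul(Pow(Add(n, Mul(2, n, Add(-9, n))), -1), Add(-4, n)), Pow(n, -1)) = Mul(Pow(n, -1), Pow(Add(n, Mul(2, n, Add(-9, n))), -1), Add(-4, n)))
Add(-45, Mul(Function('r')(4), 78)) = Add(-45, Mul(Mul(Pow(4, -2), Pow(Add(-17, Mul(2, 4)), -1), Add(-4, 4)), 78)) = Add(-45, Mul(Mul(Rational(1, 16), Pow(Add(-17, 8), -1), 0), 78)) = Add(-45, Mul(Mul(Rational(1, 16), Pow(-9, -1), 0), 78)) = Add(-45, Mul(Mul(Rational(1, 16), Rational(-1, 9), 0), 78)) = Add(-45, Mul(0, 78)) = Add(-45, 0) = -45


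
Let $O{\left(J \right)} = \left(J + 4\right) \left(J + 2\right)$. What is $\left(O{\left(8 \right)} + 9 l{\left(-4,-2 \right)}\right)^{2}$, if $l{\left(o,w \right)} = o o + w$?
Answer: $60516$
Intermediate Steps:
$l{\left(o,w \right)} = w + o^{2}$ ($l{\left(o,w \right)} = o^{2} + w = w + o^{2}$)
$O{\left(J \right)} = \left(2 + J\right) \left(4 + J\right)$ ($O{\left(J \right)} = \left(4 + J\right) \left(2 + J\right) = \left(2 + J\right) \left(4 + J\right)$)
$\left(O{\left(8 \right)} + 9 l{\left(-4,-2 \right)}\right)^{2} = \left(\left(8 + 8^{2} + 6 \cdot 8\right) + 9 \left(-2 + \left(-4\right)^{2}\right)\right)^{2} = \left(\left(8 + 64 + 48\right) + 9 \left(-2 + 16\right)\right)^{2} = \left(120 + 9 \cdot 14\right)^{2} = \left(120 + 126\right)^{2} = 246^{2} = 60516$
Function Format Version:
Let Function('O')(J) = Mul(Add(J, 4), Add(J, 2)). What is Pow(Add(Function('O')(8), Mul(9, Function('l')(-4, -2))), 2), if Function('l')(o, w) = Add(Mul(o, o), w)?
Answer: 60516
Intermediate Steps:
Function('l')(o, w) = Add(w, Pow(o, 2)) (Function('l')(o, w) = Add(Pow(o, 2), w) = Add(w, Pow(o, 2)))
Function('O')(J) = Mul(Add(2, J), Add(4, J)) (Function('O')(J) = Mul(Add(4, J), Add(2, J)) = Mul(Add(2, J), Add(4, J)))
Pow(Add(Function('O')(8), Mul(9, Function('l')(-4, -2))), 2) = Pow(Add(Add(8, Pow(8, 2), Mul(6, 8)), Mul(9, Add(-2, Pow(-4, 2)))), 2) = Pow(Add(Add(8, 64, 48), Mul(9, Add(-2, 16))), 2) = Pow(Add(120, Mul(9, 14)), 2) = Pow(Add(120, 126), 2) = Pow(246, 2) = 60516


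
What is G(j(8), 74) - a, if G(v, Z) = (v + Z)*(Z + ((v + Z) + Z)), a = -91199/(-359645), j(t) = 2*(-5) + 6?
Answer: 5488091501/359645 ≈ 15260.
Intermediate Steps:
j(t) = -4 (j(t) = -10 + 6 = -4)
a = 91199/359645 (a = -91199*(-1/359645) = 91199/359645 ≈ 0.25358)
G(v, Z) = (Z + v)*(v + 3*Z) (G(v, Z) = (Z + v)*(Z + ((Z + v) + Z)) = (Z + v)*(Z + (v + 2*Z)) = (Z + v)*(v + 3*Z))
G(j(8), 74) - a = ((-4)² + 3*74² + 4*74*(-4)) - 1*91199/359645 = (16 + 3*5476 - 1184) - 91199/359645 = (16 + 16428 - 1184) - 91199/359645 = 15260 - 91199/359645 = 5488091501/359645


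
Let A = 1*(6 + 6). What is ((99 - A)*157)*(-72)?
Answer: -983448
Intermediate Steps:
A = 12 (A = 1*12 = 12)
((99 - A)*157)*(-72) = ((99 - 1*12)*157)*(-72) = ((99 - 12)*157)*(-72) = (87*157)*(-72) = 13659*(-72) = -983448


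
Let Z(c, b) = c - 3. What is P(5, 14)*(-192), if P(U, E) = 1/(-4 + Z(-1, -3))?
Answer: 24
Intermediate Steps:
Z(c, b) = -3 + c
P(U, E) = -⅛ (P(U, E) = 1/(-4 + (-3 - 1)) = 1/(-4 - 4) = 1/(-8) = -⅛)
P(5, 14)*(-192) = -⅛*(-192) = 24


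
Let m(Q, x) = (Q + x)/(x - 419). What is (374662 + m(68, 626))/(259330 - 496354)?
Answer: -4847233/3066498 ≈ -1.5807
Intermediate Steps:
m(Q, x) = (Q + x)/(-419 + x)
(374662 + m(68, 626))/(259330 - 496354) = (374662 + (68 + 626)/(-419 + 626))/(259330 - 496354) = (374662 + 694/207)/(-237024) = (374662 + (1/207)*694)*(-1/237024) = (374662 + 694/207)*(-1/237024) = (77555728/207)*(-1/237024) = -4847233/3066498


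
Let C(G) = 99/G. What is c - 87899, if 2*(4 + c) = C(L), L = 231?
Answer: -1230639/14 ≈ -87903.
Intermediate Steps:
c = -53/14 (c = -4 + (99/231)/2 = -4 + (99*(1/231))/2 = -4 + (1/2)*(3/7) = -4 + 3/14 = -53/14 ≈ -3.7857)
c - 87899 = -53/14 - 87899 = -1230639/14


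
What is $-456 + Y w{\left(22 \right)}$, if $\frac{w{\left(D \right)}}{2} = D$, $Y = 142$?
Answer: $5792$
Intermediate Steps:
$w{\left(D \right)} = 2 D$
$-456 + Y w{\left(22 \right)} = -456 + 142 \cdot 2 \cdot 22 = -456 + 142 \cdot 44 = -456 + 6248 = 5792$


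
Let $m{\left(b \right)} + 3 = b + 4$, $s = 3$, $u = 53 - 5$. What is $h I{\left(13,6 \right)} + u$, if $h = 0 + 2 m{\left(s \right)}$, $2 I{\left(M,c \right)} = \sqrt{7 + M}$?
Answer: $48 + 8 \sqrt{5} \approx 65.889$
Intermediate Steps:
$u = 48$
$m{\left(b \right)} = 1 + b$ ($m{\left(b \right)} = -3 + \left(b + 4\right) = -3 + \left(4 + b\right) = 1 + b$)
$I{\left(M,c \right)} = \frac{\sqrt{7 + M}}{2}$
$h = 8$ ($h = 0 + 2 \left(1 + 3\right) = 0 + 2 \cdot 4 = 0 + 8 = 8$)
$h I{\left(13,6 \right)} + u = 8 \frac{\sqrt{7 + 13}}{2} + 48 = 8 \frac{\sqrt{20}}{2} + 48 = 8 \frac{2 \sqrt{5}}{2} + 48 = 8 \sqrt{5} + 48 = 48 + 8 \sqrt{5}$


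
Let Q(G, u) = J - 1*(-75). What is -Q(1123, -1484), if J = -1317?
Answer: 1242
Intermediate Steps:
Q(G, u) = -1242 (Q(G, u) = -1317 - 1*(-75) = -1317 + 75 = -1242)
-Q(1123, -1484) = -1*(-1242) = 1242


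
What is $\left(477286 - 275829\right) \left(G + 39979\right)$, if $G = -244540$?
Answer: $-41210245377$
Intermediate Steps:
$\left(477286 - 275829\right) \left(G + 39979\right) = \left(477286 - 275829\right) \left(-244540 + 39979\right) = 201457 \left(-204561\right) = -41210245377$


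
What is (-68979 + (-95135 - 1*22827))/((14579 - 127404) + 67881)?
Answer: 186941/44944 ≈ 4.1594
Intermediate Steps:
(-68979 + (-95135 - 1*22827))/((14579 - 127404) + 67881) = (-68979 + (-95135 - 22827))/(-112825 + 67881) = (-68979 - 117962)/(-44944) = -186941*(-1/44944) = 186941/44944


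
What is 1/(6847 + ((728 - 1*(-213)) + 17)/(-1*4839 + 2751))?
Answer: 1044/7147789 ≈ 0.00014606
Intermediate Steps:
1/(6847 + ((728 - 1*(-213)) + 17)/(-1*4839 + 2751)) = 1/(6847 + ((728 + 213) + 17)/(-4839 + 2751)) = 1/(6847 + (941 + 17)/(-2088)) = 1/(6847 + 958*(-1/2088)) = 1/(6847 - 479/1044) = 1/(7147789/1044) = 1044/7147789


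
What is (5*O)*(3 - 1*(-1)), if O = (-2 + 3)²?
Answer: 20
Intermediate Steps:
O = 1 (O = 1² = 1)
(5*O)*(3 - 1*(-1)) = (5*1)*(3 - 1*(-1)) = 5*(3 + 1) = 5*4 = 20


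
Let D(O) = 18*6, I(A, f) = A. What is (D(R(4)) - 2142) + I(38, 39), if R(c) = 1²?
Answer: -1996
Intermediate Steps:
R(c) = 1
D(O) = 108
(D(R(4)) - 2142) + I(38, 39) = (108 - 2142) + 38 = -2034 + 38 = -1996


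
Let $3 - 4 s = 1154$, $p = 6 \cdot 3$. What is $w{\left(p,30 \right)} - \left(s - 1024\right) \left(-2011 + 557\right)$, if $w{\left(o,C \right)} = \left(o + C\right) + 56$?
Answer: $- \frac{3814361}{2} \approx -1.9072 \cdot 10^{6}$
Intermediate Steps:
$p = 18$
$w{\left(o,C \right)} = 56 + C + o$ ($w{\left(o,C \right)} = \left(C + o\right) + 56 = 56 + C + o$)
$s = - \frac{1151}{4}$ ($s = \frac{3}{4} - \frac{577}{2} = - \frac{1151}{4} \approx -287.75$)
$w{\left(p,30 \right)} - \left(s - 1024\right) \left(-2011 + 557\right) = \left(56 + 30 + 18\right) - \left(- \frac{1151}{4} - 1024\right) \left(-2011 + 557\right) = 104 - \left(- \frac{5247}{4}\right) \left(-1454\right) = 104 - \frac{3814569}{2} = - \frac{3814361}{2}$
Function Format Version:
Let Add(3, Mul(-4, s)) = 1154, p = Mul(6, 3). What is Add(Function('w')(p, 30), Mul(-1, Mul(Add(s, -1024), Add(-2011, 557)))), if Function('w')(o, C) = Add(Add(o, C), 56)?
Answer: Rational(-3814361, 2) ≈ -1.9072e+6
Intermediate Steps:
p = 18
Function('w')(o, C) = Add(56, C, o) (Function('w')(o, C) = Add(Add(C, o), 56) = Add(56, C, o))
s = Rational(-1151, 4) (s = Add(Rational(3, 4), Mul(Rational(-1, 4), 1154)) = Add(Rational(3, 4), Rational(-577, 2)) = Rational(-1151, 4) ≈ -287.75)
Add(Function('w')(p, 30), Mul(-1, Mul(Add(s, -1024), Add(-2011, 557)))) = Add(Add(56, 30, 18), Mul(-1, Mul(Add(Rational(-1151, 4), -1024), Add(-2011, 557)))) = Add(104, Mul(-1, Mul(Rational(-5247, 4), -1454))) = Add(104, Mul(-1, Rational(3814569, 2))) = Add(104, Rational(-3814569, 2)) = Rational(-3814361, 2)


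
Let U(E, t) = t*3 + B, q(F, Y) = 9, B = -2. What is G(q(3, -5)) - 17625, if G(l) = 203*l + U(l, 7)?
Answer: -15779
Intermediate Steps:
U(E, t) = -2 + 3*t (U(E, t) = t*3 - 2 = 3*t - 2 = -2 + 3*t)
G(l) = 19 + 203*l (G(l) = 203*l + (-2 + 3*7) = 203*l + (-2 + 21) = 203*l + 19 = 19 + 203*l)
G(q(3, -5)) - 17625 = (19 + 203*9) - 17625 = (19 + 1827) - 17625 = 1846 - 17625 = -15779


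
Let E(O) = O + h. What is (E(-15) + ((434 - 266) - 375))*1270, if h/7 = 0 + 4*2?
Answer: -210820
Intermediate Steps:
h = 56 (h = 7*(0 + 4*2) = 7*(0 + 8) = 7*8 = 56)
E(O) = 56 + O (E(O) = O + 56 = 56 + O)
(E(-15) + ((434 - 266) - 375))*1270 = ((56 - 15) + ((434 - 266) - 375))*1270 = (41 + (168 - 375))*1270 = (41 - 207)*1270 = -166*1270 = -210820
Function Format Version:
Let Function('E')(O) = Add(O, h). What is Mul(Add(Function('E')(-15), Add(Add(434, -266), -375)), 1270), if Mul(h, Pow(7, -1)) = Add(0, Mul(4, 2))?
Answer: -210820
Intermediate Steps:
h = 56 (h = Mul(7, Add(0, Mul(4, 2))) = Mul(7, Add(0, 8)) = Mul(7, 8) = 56)
Function('E')(O) = Add(56, O) (Function('E')(O) = Add(O, 56) = Add(56, O))
Mul(Add(Function('E')(-15), Add(Add(434, -266), -375)), 1270) = Mul(Add(Add(56, -15), Add(Add(434, -266), -375)), 1270) = Mul(Add(41, Add(168, -375)), 1270) = Mul(Add(41, -207), 1270) = Mul(-166, 1270) = -210820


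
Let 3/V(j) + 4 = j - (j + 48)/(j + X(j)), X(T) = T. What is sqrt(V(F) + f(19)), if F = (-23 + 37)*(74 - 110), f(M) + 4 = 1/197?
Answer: I*sqrt(70807793820545)/4206935 ≈ 2.0002*I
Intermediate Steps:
f(M) = -787/197 (f(M) = -4 + 1/197 = -787/197)
F = -504 (F = 14*(-36) = -504)
V(j) = 3/(-4 + j - (48 + j)/(2*j)) (V(j) = 3/(-4 + (j - (j + 48)/(j + j))) = 3/(-4 + (j - (48 + j)/(2*j))) = 3/(-4 + j - (48 + j)/(2*j)))
sqrt(V(F) + f(19)) = sqrt(6*(-504)/(-48 - 9*(-504) + 2*(-504)**2) - 787/197) = sqrt(6*(-504)/(-48 + 4536 + 2*254016) - 787/197) = sqrt(6*(-504)/(-48 + 4536 + 508032) - 787/197) = sqrt(6*(-504)/512520 - 787/197) = sqrt(6*(-504)*(1/512520) - 787/197) = sqrt(-126/21355 - 787/197) = sqrt(-16831207/4206935) = I*sqrt(70807793820545)/4206935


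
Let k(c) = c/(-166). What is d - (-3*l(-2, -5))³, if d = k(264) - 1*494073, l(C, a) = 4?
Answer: -40864767/83 ≈ -4.9235e+5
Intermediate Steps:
k(c) = -c/166 (k(c) = c*(-1/166) = -c/166)
d = -41008191/83 (d = -1/166*264 - 1*494073 = -132/83 - 494073 = -41008191/83 ≈ -4.9407e+5)
d - (-3*l(-2, -5))³ = -41008191/83 - (-3*4)³ = -41008191/83 - 1*(-12)³ = -41008191/83 - 1*(-1728) = -41008191/83 + 1728 = -40864767/83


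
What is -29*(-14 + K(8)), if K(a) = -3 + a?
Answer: 261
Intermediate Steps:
-29*(-14 + K(8)) = -29*(-14 + (-3 + 8)) = -29*(-14 + 5) = -29*(-9) = 261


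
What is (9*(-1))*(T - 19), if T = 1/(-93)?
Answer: 5304/31 ≈ 171.10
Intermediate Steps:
T = -1/93 ≈ -0.010753
(9*(-1))*(T - 19) = (9*(-1))*(-1/93 - 19) = -9*(-1768/93) = 5304/31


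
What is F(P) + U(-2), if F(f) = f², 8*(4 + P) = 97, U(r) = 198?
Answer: 16897/64 ≈ 264.02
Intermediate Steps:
P = 65/8 (P = -4 + (⅛)*97 = -4 + 97/8 = 65/8 ≈ 8.1250)
F(P) + U(-2) = (65/8)² + 198 = 4225/64 + 198 = 16897/64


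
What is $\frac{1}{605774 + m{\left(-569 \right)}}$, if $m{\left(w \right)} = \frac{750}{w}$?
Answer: $\frac{569}{344684656} \approx 1.6508 \cdot 10^{-6}$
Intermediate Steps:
$\frac{1}{605774 + m{\left(-569 \right)}} = \frac{1}{605774 + \frac{750}{-569}} = \frac{1}{605774 + 750 \left(- \frac{1}{569}\right)} = \frac{1}{605774 - \frac{750}{569}} = \frac{1}{\frac{344684656}{569}} = \frac{569}{344684656}$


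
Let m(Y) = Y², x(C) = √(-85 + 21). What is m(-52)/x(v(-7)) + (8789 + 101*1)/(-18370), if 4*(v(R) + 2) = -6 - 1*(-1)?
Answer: -889/1837 - 338*I ≈ -0.48394 - 338.0*I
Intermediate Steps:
v(R) = -13/4 (v(R) = -2 + (-6 - 1*(-1))/4 = -2 + (-6 + 1)/4 = -2 + (¼)*(-5) = -2 - 5/4 = -13/4)
x(C) = 8*I (x(C) = √(-64) = 8*I)
m(-52)/x(v(-7)) + (8789 + 101*1)/(-18370) = (-52)²/((8*I)) + (8789 + 101*1)/(-18370) = 2704*(-I/8) + (8789 + 101)*(-1/18370) = -338*I + 8890*(-1/18370) = -338*I - 889/1837 = -889/1837 - 338*I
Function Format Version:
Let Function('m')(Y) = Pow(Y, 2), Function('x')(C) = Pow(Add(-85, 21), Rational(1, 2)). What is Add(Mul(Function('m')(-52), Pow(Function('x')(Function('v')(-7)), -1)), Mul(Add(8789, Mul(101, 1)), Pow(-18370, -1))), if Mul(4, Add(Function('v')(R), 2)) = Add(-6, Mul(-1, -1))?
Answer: Add(Rational(-889, 1837), Mul(-338, I)) ≈ Add(-0.48394, Mul(-338.00, I))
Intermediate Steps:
Function('v')(R) = Rational(-13, 4) (Function('v')(R) = Add(-2, Mul(Rational(1, 4), Add(-6, Mul(-1, -1)))) = Add(-2, Mul(Rational(1, 4), Add(-6, 1))) = Add(-2, Mul(Rational(1, 4), -5)) = Add(-2, Rational(-5, 4)) = Rational(-13, 4))
Function('x')(C) = Mul(8, I) (Function('x')(C) = Pow(-64, Rational(1, 2)) = Mul(8, I))
Add(Mul(Function('m')(-52), Pow(Function('x')(Function('v')(-7)), -1)), Mul(Add(8789, Mul(101, 1)), Pow(-18370, -1))) = Add(Mul(Pow(-52, 2), Pow(Mul(8, I), -1)), Mul(Add(8789, Mul(101, 1)), Pow(-18370, -1))) = Add(Mul(2704, Mul(Rational(-1, 8), I)), Mul(Add(8789, 101), Rational(-1, 18370))) = Add(Mul(-338, I), Mul(8890, Rational(-1, 18370))) = Add(Mul(-338, I), Rational(-889, 1837)) = Add(Rational(-889, 1837), Mul(-338, I))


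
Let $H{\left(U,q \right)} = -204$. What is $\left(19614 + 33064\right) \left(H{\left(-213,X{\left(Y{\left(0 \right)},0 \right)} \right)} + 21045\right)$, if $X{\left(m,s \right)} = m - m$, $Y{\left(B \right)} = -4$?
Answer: $1097862198$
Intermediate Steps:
$X{\left(m,s \right)} = 0$
$\left(19614 + 33064\right) \left(H{\left(-213,X{\left(Y{\left(0 \right)},0 \right)} \right)} + 21045\right) = \left(19614 + 33064\right) \left(-204 + 21045\right) = 52678 \cdot 20841 = 1097862198$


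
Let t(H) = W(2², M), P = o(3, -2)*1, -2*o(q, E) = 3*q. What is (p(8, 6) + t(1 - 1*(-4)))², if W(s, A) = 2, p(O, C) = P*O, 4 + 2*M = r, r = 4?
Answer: 1156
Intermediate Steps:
o(q, E) = -3*q/2
M = 0 (M = -2 + (½)*4 = -2 + 2 = 0)
P = -9/2 (P = -3/2*3*1 = -9/2*1 = -9/2 ≈ -4.5000)
p(O, C) = -9*O/2
t(H) = 2
(p(8, 6) + t(1 - 1*(-4)))² = (-9/2*8 + 2)² = (-36 + 2)² = (-34)² = 1156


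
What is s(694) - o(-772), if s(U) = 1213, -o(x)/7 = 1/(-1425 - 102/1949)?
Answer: 3369005308/2777427 ≈ 1213.0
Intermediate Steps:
o(x) = 13643/2777427 (o(x) = -7/(-1425 - 102/1949) = -7/(-2777427/1949) = -7*(-1949/2777427) = 13643/2777427)
s(694) - o(-772) = 1213 - 1*13643/2777427 = 1213 - 13643/2777427 = 3369005308/2777427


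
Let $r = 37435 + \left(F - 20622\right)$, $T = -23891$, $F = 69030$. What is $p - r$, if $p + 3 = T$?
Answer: $-109737$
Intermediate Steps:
$r = 85843$ ($r = 37435 + \left(69030 - 20622\right) = 37435 + 48408 = 85843$)
$p = -23894$ ($p = -3 - 23891 = -23894$)
$p - r = -23894 - 85843 = -109737$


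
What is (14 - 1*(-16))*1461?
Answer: 43830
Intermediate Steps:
(14 - 1*(-16))*1461 = (14 + 16)*1461 = 30*1461 = 43830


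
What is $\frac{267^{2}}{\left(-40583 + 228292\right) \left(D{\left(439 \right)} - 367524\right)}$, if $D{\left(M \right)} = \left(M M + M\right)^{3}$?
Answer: $\frac{71289}{1352809630230430101484} \approx 5.2697 \cdot 10^{-17}$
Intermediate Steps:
$D{\left(M \right)} = \left(M + M^{2}\right)^{3}$ ($D{\left(M \right)} = \left(M^{2} + M\right)^{3} = \left(M + M^{2}\right)^{3}$)
$\frac{267^{2}}{\left(-40583 + 228292\right) \left(D{\left(439 \right)} - 367524\right)} = \frac{267^{2}}{\left(-40583 + 228292\right) \left(439^{3} \left(1 + 439\right)^{3} - 367524\right)} = \frac{71289}{187709 \left(84604519 \cdot 440^{3} - 367524\right)} = \frac{71289}{187709 \left(84604519 \cdot 85184000 - 367524\right)} = \frac{71289}{187709 \left(7206951346496000 - 367524\right)} = \frac{71289}{187709 \cdot 7206951346128476} = \frac{71289}{1352809630230430101484}$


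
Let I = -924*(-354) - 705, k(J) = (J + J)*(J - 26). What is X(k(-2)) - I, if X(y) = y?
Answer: -326279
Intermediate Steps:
k(J) = 2*J*(-26 + J) (k(J) = (2*J)*(-26 + J) = 2*J*(-26 + J))
I = 326391 (I = 327096 - 705 = 326391)
X(k(-2)) - I = 2*(-2)*(-26 - 2) - 1*326391 = 2*(-2)*(-28) - 326391 = 112 - 326391 = -326279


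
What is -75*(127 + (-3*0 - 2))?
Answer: -9375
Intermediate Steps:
-75*(127 + (-3*0 - 2)) = -75*(127 + (0 - 2)) = -75*(127 - 2) = -75*125 = -9375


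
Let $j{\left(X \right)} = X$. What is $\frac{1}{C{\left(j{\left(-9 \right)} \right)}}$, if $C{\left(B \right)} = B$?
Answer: $- \frac{1}{9} \approx -0.11111$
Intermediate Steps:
$\frac{1}{C{\left(j{\left(-9 \right)} \right)}} = \frac{1}{-9} = - \frac{1}{9}$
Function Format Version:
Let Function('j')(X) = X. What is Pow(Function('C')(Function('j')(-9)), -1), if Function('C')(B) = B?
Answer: Rational(-1, 9) ≈ -0.11111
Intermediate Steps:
Pow(Function('C')(Function('j')(-9)), -1) = Pow(-9, -1) = Rational(-1, 9)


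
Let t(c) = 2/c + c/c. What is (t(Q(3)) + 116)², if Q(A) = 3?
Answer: 124609/9 ≈ 13845.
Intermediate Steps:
t(c) = 1 + 2/c (t(c) = 2/c + 1 = 1 + 2/c)
(t(Q(3)) + 116)² = ((2 + 3)/3 + 116)² = ((⅓)*5 + 116)² = (5/3 + 116)² = (353/3)² = 124609/9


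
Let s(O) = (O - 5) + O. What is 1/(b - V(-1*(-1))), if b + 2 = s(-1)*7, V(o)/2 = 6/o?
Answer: -1/63 ≈ -0.015873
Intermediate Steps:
s(O) = -5 + 2*O (s(O) = (-5 + O) + O = -5 + 2*O)
V(o) = 12/o (V(o) = 2*(6/o) = 12/o)
b = -51 (b = -2 + (-5 + 2*(-1))*7 = -2 + (-5 - 2)*7 = -2 - 7*7 = -2 - 49 = -51)
1/(b - V(-1*(-1))) = 1/(-51 - 12/((-1*(-1)))) = 1/(-51 - 12/1) = 1/(-51 - 12) = 1/(-63) = -1/63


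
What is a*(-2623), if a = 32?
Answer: -83936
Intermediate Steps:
a*(-2623) = 32*(-2623) = -83936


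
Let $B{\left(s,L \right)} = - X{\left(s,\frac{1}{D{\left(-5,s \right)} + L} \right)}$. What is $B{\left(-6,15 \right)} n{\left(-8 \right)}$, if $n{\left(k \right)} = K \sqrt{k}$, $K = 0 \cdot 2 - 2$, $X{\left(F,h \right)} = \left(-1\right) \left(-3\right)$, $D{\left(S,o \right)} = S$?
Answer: $12 i \sqrt{2} \approx 16.971 i$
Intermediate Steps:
$X{\left(F,h \right)} = 3$
$K = -2$ ($K = 0 - 2 = -2$)
$B{\left(s,L \right)} = -3$ ($B{\left(s,L \right)} = \left(-1\right) 3 = -3$)
$n{\left(k \right)} = - 2 \sqrt{k}$
$B{\left(-6,15 \right)} n{\left(-8 \right)} = - 3 \left(- 2 \sqrt{-8}\right) = - 3 \left(- 2 \cdot 2 i \sqrt{2}\right) = - 3 \left(- 4 i \sqrt{2}\right) = 12 i \sqrt{2}$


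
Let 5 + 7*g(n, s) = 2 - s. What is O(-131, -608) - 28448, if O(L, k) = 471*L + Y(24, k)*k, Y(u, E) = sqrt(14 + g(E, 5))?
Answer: -90149 - 1824*sqrt(70)/7 ≈ -92329.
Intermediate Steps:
g(n, s) = -3/7 - s/7 (g(n, s) = -5/7 + (2 - s)/7 = -5/7 + (2/7 - s/7) = -3/7 - s/7)
Y(u, E) = 3*sqrt(70)/7 (Y(u, E) = sqrt(14 + (-3/7 - 1/7*5)) = sqrt(14 + (-3/7 - 5/7)) = sqrt(14 - 8/7) = sqrt(90/7) = 3*sqrt(70)/7)
O(L, k) = 471*L + 3*k*sqrt(70)/7 (O(L, k) = 471*L + (3*sqrt(70)/7)*k = 471*L + 3*k*sqrt(70)/7)
O(-131, -608) - 28448 = (471*(-131) + (3/7)*(-608)*sqrt(70)) - 28448 = (-61701 - 1824*sqrt(70)/7) - 28448 = -90149 - 1824*sqrt(70)/7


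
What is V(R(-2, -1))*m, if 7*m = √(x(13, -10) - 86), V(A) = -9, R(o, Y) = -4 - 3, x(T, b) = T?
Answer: -9*I*√73/7 ≈ -10.985*I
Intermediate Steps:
R(o, Y) = -7
m = I*√73/7 (m = √(13 - 86)/7 = √(-73)/7 = (I*√73)/7 = I*√73/7 ≈ 1.2206*I)
V(R(-2, -1))*m = -9*I*√73/7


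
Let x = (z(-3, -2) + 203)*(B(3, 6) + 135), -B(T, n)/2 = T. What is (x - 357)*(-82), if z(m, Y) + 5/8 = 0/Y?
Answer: -8445795/4 ≈ -2.1114e+6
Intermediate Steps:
B(T, n) = -2*T
z(m, Y) = -5/8 (z(m, Y) = -5/8 + 0/Y = -5/8 + 0 = -5/8)
x = 208851/8 (x = (-5/8 + 203)*(-2*3 + 135) = 1619*(-6 + 135)/8 = (1619/8)*129 = 208851/8 ≈ 26106.)
(x - 357)*(-82) = (208851/8 - 357)*(-82) = (205995/8)*(-82) = -8445795/4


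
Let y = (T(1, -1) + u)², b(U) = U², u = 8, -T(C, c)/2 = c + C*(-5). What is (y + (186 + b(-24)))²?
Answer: 1350244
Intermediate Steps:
T(C, c) = -2*c + 10*C (T(C, c) = -2*(c + C*(-5)) = -2*(c - 5*C) = -2*c + 10*C)
y = 400 (y = ((-2*(-1) + 10*1) + 8)² = ((2 + 10) + 8)² = (12 + 8)² = 20² = 400)
(y + (186 + b(-24)))² = (400 + (186 + (-24)²))² = (400 + (186 + 576))² = (400 + 762)² = 1162² = 1350244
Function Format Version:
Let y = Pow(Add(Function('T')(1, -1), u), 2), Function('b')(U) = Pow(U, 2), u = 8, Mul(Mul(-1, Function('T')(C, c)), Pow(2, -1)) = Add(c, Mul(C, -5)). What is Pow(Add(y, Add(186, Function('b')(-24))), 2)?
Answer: 1350244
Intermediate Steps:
Function('T')(C, c) = Add(Mul(-2, c), Mul(10, C)) (Function('T')(C, c) = Mul(-2, Add(c, Mul(C, -5))) = Mul(-2, Add(c, Mul(-5, C))) = Add(Mul(-2, c), Mul(10, C)))
y = 400 (y = Pow(Add(Add(Mul(-2, -1), Mul(10, 1)), 8), 2) = Pow(Add(Add(2, 10), 8), 2) = Pow(Add(12, 8), 2) = Pow(20, 2) = 400)
Pow(Add(y, Add(186, Function('b')(-24))), 2) = Pow(Add(400, Add(186, Pow(-24, 2))), 2) = Pow(Add(400, Add(186, 576)), 2) = Pow(Add(400, 762), 2) = Pow(1162, 2) = 1350244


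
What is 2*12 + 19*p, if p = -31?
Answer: -565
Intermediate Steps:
2*12 + 19*p = 2*12 + 19*(-31) = 24 - 589 = -565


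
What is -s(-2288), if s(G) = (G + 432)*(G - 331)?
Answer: -4860864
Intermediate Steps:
s(G) = (-331 + G)*(432 + G) (s(G) = (432 + G)*(-331 + G) = (-331 + G)*(432 + G))
-s(-2288) = -(-142992 + (-2288)² + 101*(-2288)) = -(-142992 + 5234944 - 231088) = -1*4860864 = -4860864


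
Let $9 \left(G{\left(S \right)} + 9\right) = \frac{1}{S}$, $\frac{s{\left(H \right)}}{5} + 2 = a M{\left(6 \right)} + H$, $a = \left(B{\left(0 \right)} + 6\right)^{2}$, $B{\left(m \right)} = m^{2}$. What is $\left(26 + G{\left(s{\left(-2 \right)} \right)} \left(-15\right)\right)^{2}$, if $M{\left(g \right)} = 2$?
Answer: $\frac{1078662649}{41616} \approx 25919.0$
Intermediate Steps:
$a = 36$ ($a = \left(0^{2} + 6\right)^{2} = \left(0 + 6\right)^{2} = 6^{2} = 36$)
$s{\left(H \right)} = 350 + 5 H$ ($s{\left(H \right)} = -10 + 5 \left(36 \cdot 2 + H\right) = -10 + 5 \left(72 + H\right) = -10 + \left(360 + 5 H\right) = 350 + 5 H$)
$G{\left(S \right)} = -9 + \frac{1}{9 S}$
$\left(26 + G{\left(s{\left(-2 \right)} \right)} \left(-15\right)\right)^{2} = \left(26 + \left(-9 + \frac{1}{9 \left(350 + 5 \left(-2\right)\right)}\right) \left(-15\right)\right)^{2} = \left(26 + \left(-9 + \frac{1}{9 \left(350 - 10\right)}\right) \left(-15\right)\right)^{2} = \left(26 + \left(-9 + \frac{1}{9 \cdot 340}\right) \left(-15\right)\right)^{2} = \left(26 + \left(-9 + \frac{1}{9} \cdot \frac{1}{340}\right) \left(-15\right)\right)^{2} = \left(26 + \left(-9 + \frac{1}{3060}\right) \left(-15\right)\right)^{2} = \left(26 - - \frac{27539}{204}\right)^{2} = \left(26 + \frac{27539}{204}\right)^{2} = \left(\frac{32843}{204}\right)^{2} = \frac{1078662649}{41616}$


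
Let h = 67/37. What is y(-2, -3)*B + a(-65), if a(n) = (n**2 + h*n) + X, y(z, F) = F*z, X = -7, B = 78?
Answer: 169027/37 ≈ 4568.3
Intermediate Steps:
h = 67/37 (h = 67*(1/37) = 67/37 ≈ 1.8108)
a(n) = -7 + n**2 + 67*n/37 (a(n) = (n**2 + 67*n/37) - 7 = -7 + n**2 + 67*n/37)
y(-2, -3)*B + a(-65) = -3*(-2)*78 + (-7 + (-65)**2 + (67/37)*(-65)) = 6*78 + (-7 + 4225 - 4355/37) = 468 + 151711/37 = 169027/37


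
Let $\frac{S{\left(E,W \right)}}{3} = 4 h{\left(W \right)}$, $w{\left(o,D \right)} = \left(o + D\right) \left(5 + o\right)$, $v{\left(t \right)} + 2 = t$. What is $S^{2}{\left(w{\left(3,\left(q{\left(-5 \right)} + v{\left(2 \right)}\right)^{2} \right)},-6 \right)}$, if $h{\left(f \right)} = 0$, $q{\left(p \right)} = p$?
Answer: $0$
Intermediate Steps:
$v{\left(t \right)} = -2 + t$
$w{\left(o,D \right)} = \left(5 + o\right) \left(D + o\right)$ ($w{\left(o,D \right)} = \left(D + o\right) \left(5 + o\right) = \left(5 + o\right) \left(D + o\right)$)
$S{\left(E,W \right)} = 0$ ($S{\left(E,W \right)} = 3 \cdot 4 \cdot 0 = 3 \cdot 0 = 0$)
$S^{2}{\left(w{\left(3,\left(q{\left(-5 \right)} + v{\left(2 \right)}\right)^{2} \right)},-6 \right)} = 0^{2} = 0$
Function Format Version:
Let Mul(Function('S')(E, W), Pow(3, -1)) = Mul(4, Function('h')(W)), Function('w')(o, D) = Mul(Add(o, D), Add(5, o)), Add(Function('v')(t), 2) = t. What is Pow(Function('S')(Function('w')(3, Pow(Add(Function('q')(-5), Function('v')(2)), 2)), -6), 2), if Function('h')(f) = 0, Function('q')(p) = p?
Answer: 0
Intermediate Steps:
Function('v')(t) = Add(-2, t)
Function('w')(o, D) = Mul(Add(5, o), Add(D, o)) (Function('w')(o, D) = Mul(Add(D, o), Add(5, o)) = Mul(Add(5, o), Add(D, o)))
Function('S')(E, W) = 0 (Function('S')(E, W) = Mul(3, Mul(4, 0)) = Mul(3, 0) = 0)
Pow(Function('S')(Function('w')(3, Pow(Add(Function('q')(-5), Function('v')(2)), 2)), -6), 2) = Pow(0, 2) = 0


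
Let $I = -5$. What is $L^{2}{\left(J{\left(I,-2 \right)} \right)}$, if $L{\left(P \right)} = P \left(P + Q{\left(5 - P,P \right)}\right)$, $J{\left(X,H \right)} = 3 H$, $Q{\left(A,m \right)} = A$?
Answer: $900$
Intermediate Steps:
$L{\left(P \right)} = 5 P$ ($L{\left(P \right)} = P \left(P - \left(-5 + P\right)\right) = P 5 = 5 P$)
$L^{2}{\left(J{\left(I,-2 \right)} \right)} = \left(5 \cdot 3 \left(-2\right)\right)^{2} = \left(5 \left(-6\right)\right)^{2} = \left(-30\right)^{2} = 900$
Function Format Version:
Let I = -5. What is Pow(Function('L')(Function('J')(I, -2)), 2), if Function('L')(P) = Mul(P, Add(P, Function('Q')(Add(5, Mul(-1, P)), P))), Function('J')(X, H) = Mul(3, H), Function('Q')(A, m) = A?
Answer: 900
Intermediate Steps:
Function('L')(P) = Mul(5, P) (Function('L')(P) = Mul(P, Add(P, Add(5, Mul(-1, P)))) = Mul(P, 5) = Mul(5, P))
Pow(Function('L')(Function('J')(I, -2)), 2) = Pow(Mul(5, Mul(3, -2)), 2) = Pow(Mul(5, -6), 2) = Pow(-30, 2) = 900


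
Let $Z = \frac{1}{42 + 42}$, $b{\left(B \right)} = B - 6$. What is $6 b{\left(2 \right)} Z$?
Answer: $- \frac{2}{7} \approx -0.28571$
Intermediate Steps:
$b{\left(B \right)} = -6 + B$ ($b{\left(B \right)} = B - 6 = -6 + B$)
$Z = \frac{1}{84} \approx 0.011905$
$6 b{\left(2 \right)} Z = 6 \left(-6 + 2\right) \frac{1}{84} = 6 \left(-4\right) \frac{1}{84} = \left(-24\right) \frac{1}{84} = - \frac{2}{7}$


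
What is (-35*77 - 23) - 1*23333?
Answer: -26051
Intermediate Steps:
(-35*77 - 23) - 1*23333 = (-2695 - 23) - 23333 = -2718 - 23333 = -26051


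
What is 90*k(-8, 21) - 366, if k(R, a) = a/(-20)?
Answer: -921/2 ≈ -460.50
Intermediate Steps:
k(R, a) = -a/20 (k(R, a) = a*(-1/20) = -a/20)
90*k(-8, 21) - 366 = 90*(-1/20*21) - 366 = 90*(-21/20) - 366 = -189/2 - 366 = -921/2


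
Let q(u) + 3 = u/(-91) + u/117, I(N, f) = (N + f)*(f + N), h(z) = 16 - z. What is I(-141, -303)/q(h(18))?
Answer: -161454384/2453 ≈ -65819.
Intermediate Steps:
I(N, f) = (N + f)**2 (I(N, f) = (N + f)*(N + f) = (N + f)**2)
q(u) = -3 - 2*u/819 (q(u) = -3 + (u/(-91) + u/117) = -3 + (u*(-1/91) + u*(1/117)) = -3 + (-u/91 + u/117) = -3 - 2*u/819)
I(-141, -303)/q(h(18)) = (-141 - 303)**2/(-3 - 2*(16 - 1*18)/819) = (-444)**2/(-3 - 2*(16 - 18)/819) = 197136/(-3 - 2/819*(-2)) = 197136/(-3 + 4/819) = 197136/(-2453/819) = 197136*(-819/2453) = -161454384/2453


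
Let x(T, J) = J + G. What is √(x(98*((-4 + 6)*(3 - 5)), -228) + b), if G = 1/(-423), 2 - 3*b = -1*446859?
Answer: 2*√739203733/141 ≈ 385.65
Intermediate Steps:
b = 446861/3 (b = ⅔ - (-1)*446859/3 = ⅔ - ⅓*(-446859) = ⅔ + 148953 = 446861/3 ≈ 1.4895e+5)
G = -1/423 ≈ -0.0023641
x(T, J) = -1/423 + J (x(T, J) = J - 1/423 = -1/423 + J)
√(x(98*((-4 + 6)*(3 - 5)), -228) + b) = √((-1/423 - 228) + 446861/3) = √(-96445/423 + 446861/3) = √(62910956/423) = 2*√739203733/141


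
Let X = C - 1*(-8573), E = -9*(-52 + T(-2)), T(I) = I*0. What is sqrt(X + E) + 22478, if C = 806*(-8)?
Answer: 22478 + sqrt(2593) ≈ 22529.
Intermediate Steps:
C = -6448
T(I) = 0
E = 468 (E = -9*(-52 + 0) = -9*(-52) = 468)
X = 2125 (X = -6448 - 1*(-8573) = -6448 + 8573 = 2125)
sqrt(X + E) + 22478 = sqrt(2125 + 468) + 22478 = sqrt(2593) + 22478 = 22478 + sqrt(2593)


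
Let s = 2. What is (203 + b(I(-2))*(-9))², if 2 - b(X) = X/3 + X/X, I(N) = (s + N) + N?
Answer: 35344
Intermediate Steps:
I(N) = 2 + 2*N (I(N) = (2 + N) + N = 2 + 2*N)
b(X) = 1 - X/3 (b(X) = 2 - (X/3 + X/X) = 2 - (X*(⅓) + 1) = 2 - (X/3 + 1) = 2 - (1 + X/3) = 2 + (-1 - X/3) = 1 - X/3)
(203 + b(I(-2))*(-9))² = (203 + (1 - (2 + 2*(-2))/3)*(-9))² = (203 + (1 - (2 - 4)/3)*(-9))² = (203 + (1 - ⅓*(-2))*(-9))² = (203 + (1 + ⅔)*(-9))² = (203 + (5/3)*(-9))² = (203 - 15)² = 188² = 35344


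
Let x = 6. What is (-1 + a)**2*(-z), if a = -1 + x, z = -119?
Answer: 1904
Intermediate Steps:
a = 5 (a = -1 + 6 = 5)
(-1 + a)**2*(-z) = (-1 + 5)**2*(-1*(-119)) = 4**2*119 = 16*119 = 1904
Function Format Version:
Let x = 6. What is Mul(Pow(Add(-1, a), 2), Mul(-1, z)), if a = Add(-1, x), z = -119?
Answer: 1904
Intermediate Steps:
a = 5 (a = Add(-1, 6) = 5)
Mul(Pow(Add(-1, a), 2), Mul(-1, z)) = Mul(Pow(Add(-1, 5), 2), Mul(-1, -119)) = Mul(Pow(4, 2), 119) = Mul(16, 119) = 1904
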